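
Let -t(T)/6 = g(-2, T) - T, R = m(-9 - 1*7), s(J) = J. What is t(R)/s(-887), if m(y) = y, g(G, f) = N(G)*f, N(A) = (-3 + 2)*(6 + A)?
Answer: 480/887 ≈ 0.54115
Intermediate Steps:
N(A) = -6 - A (N(A) = -(6 + A) = -6 - A)
g(G, f) = f*(-6 - G) (g(G, f) = (-6 - G)*f = f*(-6 - G))
R = -16 (R = -9 - 1*7 = -9 - 7 = -16)
t(T) = 30*T (t(T) = -6*(-T*(6 - 2) - T) = -6*(-1*T*4 - T) = -6*(-4*T - T) = -(-30)*T = 30*T)
t(R)/s(-887) = (30*(-16))/(-887) = -480*(-1/887) = 480/887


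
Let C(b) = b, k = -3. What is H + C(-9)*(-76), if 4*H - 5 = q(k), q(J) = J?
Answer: 1369/2 ≈ 684.50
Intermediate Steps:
H = ½ (H = 5/4 + (¼)*(-3) = 5/4 - ¾ = ½ ≈ 0.50000)
H + C(-9)*(-76) = ½ - 9*(-76) = ½ + 684 = 1369/2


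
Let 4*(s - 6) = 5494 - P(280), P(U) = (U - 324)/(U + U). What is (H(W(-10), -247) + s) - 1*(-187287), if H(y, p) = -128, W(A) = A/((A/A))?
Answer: 105581571/560 ≈ 1.8854e+5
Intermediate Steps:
W(A) = A (W(A) = A/1 = A*1 = A)
P(U) = (-324 + U)/(2*U) (P(U) = (-324 + U)/((2*U)) = (-324 + U)*(1/(2*U)) = (-324 + U)/(2*U))
s = 772531/560 (s = 6 + (5494 - (-324 + 280)/(2*280))/4 = 6 + (5494 - (-44)/(2*280))/4 = 6 + (5494 - 1*(-11/140))/4 = 6 + (5494 + 11/140)/4 = 6 + (¼)*(769171/140) = 6 + 769171/560 = 772531/560 ≈ 1379.5)
(H(W(-10), -247) + s) - 1*(-187287) = (-128 + 772531/560) - 1*(-187287) = 700851/560 + 187287 = 105581571/560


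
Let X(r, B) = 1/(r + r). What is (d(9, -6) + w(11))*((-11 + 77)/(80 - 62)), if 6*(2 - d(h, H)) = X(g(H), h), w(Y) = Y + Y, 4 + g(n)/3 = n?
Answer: 95051/1080 ≈ 88.010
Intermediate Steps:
g(n) = -12 + 3*n
w(Y) = 2*Y
X(r, B) = 1/(2*r)
d(h, H) = 2 - 1/(12*(-12 + 3*H))
(d(9, -6) + w(11))*((-11 + 77)/(80 - 62)) = ((-289 + 72*(-6))/(36*(-4 - 6)) + 2*11)*((-11 + 77)/(80 - 62)) = ((1/36)*(-289 - 432)/(-10) + 22)*(66/18) = ((1/36)*(-1/10)*(-721) + 22)*(66*(1/18)) = (721/360 + 22)*(11/3) = (8641/360)*(11/3) = 95051/1080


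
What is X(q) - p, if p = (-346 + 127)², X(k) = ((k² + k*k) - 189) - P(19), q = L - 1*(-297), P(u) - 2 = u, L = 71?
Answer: 222677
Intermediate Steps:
P(u) = 2 + u
q = 368 (q = 71 - 1*(-297) = 71 + 297 = 368)
X(k) = -210 + 2*k² (X(k) = ((k² + k*k) - 189) - (2 + 19) = ((k² + k²) - 189) - 1*21 = (2*k² - 189) - 21 = (-189 + 2*k²) - 21 = -210 + 2*k²)
p = 47961 (p = (-219)² = 47961)
X(q) - p = (-210 + 2*368²) - 1*47961 = (-210 + 2*135424) - 47961 = (-210 + 270848) - 47961 = 270638 - 47961 = 222677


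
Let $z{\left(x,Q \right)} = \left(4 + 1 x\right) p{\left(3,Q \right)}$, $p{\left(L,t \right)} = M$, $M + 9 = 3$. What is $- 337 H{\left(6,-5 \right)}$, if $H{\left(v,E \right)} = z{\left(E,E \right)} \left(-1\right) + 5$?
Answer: $337$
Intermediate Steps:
$M = -6$ ($M = -9 + 3 = -6$)
$p{\left(L,t \right)} = -6$
$z{\left(x,Q \right)} = -24 - 6 x$ ($z{\left(x,Q \right)} = \left(4 + 1 x\right) \left(-6\right) = \left(4 + x\right) \left(-6\right) = -24 - 6 x$)
$H{\left(v,E \right)} = 29 + 6 E$ ($H{\left(v,E \right)} = \left(-24 - 6 E\right) \left(-1\right) + 5 = \left(24 + 6 E\right) + 5 = 29 + 6 E$)
$- 337 H{\left(6,-5 \right)} = - 337 \left(29 + 6 \left(-5\right)\right) = - 337 \left(29 - 30\right) = \left(-337\right) \left(-1\right) = 337$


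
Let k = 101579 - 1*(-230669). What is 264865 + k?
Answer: 597113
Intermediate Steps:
k = 332248 (k = 101579 + 230669 = 332248)
264865 + k = 264865 + 332248 = 597113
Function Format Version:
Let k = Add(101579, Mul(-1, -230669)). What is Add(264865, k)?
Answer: 597113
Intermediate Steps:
k = 332248 (k = Add(101579, 230669) = 332248)
Add(264865, k) = Add(264865, 332248) = 597113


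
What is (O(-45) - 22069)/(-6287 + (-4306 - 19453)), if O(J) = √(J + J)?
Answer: 22069/30046 - 3*I*√10/30046 ≈ 0.73451 - 0.00031574*I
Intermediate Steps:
O(J) = √2*√J (O(J) = √(2*J) = √2*√J)
(O(-45) - 22069)/(-6287 + (-4306 - 19453)) = (√2*√(-45) - 22069)/(-6287 + (-4306 - 19453)) = (√2*(3*I*√5) - 22069)/(-6287 - 23759) = (3*I*√10 - 22069)/(-30046) = (-22069 + 3*I*√10)*(-1/30046) = 22069/30046 - 3*I*√10/30046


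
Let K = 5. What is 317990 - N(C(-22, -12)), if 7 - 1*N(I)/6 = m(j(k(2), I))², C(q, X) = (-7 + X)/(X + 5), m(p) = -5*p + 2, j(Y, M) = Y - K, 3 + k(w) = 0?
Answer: 328532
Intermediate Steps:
k(w) = -3 (k(w) = -3 + 0 = -3)
j(Y, M) = -5 + Y (j(Y, M) = Y - 1*5 = Y - 5 = -5 + Y)
m(p) = 2 - 5*p
C(q, X) = (-7 + X)/(5 + X)
N(I) = -10542 (N(I) = 42 - 6*(2 - 5*(-5 - 3))² = 42 - 6*(2 - 5*(-8))² = 42 - 6*(2 + 40)² = 42 - 6*42² = 42 - 6*1764 = 42 - 10584 = -10542)
317990 - N(C(-22, -12)) = 317990 - 1*(-10542) = 317990 + 10542 = 328532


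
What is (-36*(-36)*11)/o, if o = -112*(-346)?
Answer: 891/2422 ≈ 0.36788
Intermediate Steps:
o = 38752
(-36*(-36)*11)/o = (-36*(-36)*11)/38752 = (1296*11)*(1/38752) = 14256*(1/38752) = 891/2422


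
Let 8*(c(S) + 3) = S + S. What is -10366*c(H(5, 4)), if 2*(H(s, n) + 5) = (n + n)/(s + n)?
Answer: 772267/18 ≈ 42904.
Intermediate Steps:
H(s, n) = -5 + n/(n + s) (H(s, n) = -5 + ((n + n)/(s + n))/2 = -5 + ((2*n)/(n + s))/2 = -5 + (2*n/(n + s))/2 = -5 + n/(n + s))
c(S) = -3 + S/4 (c(S) = -3 + (S + S)/8 = -3 + (2*S)/8 = -3 + S/4)
-10366*c(H(5, 4)) = -10366*(-3 + ((-5*5 - 4*4)/(4 + 5))/4) = -10366*(-3 + ((-25 - 16)/9)/4) = -10366*(-3 + ((1/9)*(-41))/4) = -10366*(-3 + (1/4)*(-41/9)) = -10366*(-3 - 41/36) = -10366*(-149/36) = 772267/18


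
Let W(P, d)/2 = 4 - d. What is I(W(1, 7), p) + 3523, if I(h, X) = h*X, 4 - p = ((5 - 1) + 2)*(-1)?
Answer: 3463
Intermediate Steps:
W(P, d) = 8 - 2*d (W(P, d) = 2*(4 - d) = 8 - 2*d)
p = 10 (p = 4 - ((5 - 1) + 2)*(-1) = 4 - (4 + 2)*(-1) = 4 - 6*(-1) = 4 - 1*(-6) = 4 + 6 = 10)
I(h, X) = X*h
I(W(1, 7), p) + 3523 = 10*(8 - 2*7) + 3523 = 10*(8 - 14) + 3523 = 10*(-6) + 3523 = -60 + 3523 = 3463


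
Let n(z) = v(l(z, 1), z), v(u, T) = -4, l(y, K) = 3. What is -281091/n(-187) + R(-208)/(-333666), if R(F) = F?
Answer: 46895255219/667332 ≈ 70273.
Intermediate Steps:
n(z) = -4
-281091/n(-187) + R(-208)/(-333666) = -281091/(-4) - 208/(-333666) = -281091*(-¼) - 208*(-1/333666) = 281091/4 + 104/166833 = 46895255219/667332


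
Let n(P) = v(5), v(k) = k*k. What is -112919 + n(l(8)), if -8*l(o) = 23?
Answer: -112894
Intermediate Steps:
v(k) = k**2
l(o) = -23/8 (l(o) = -1/8*23 = -23/8)
n(P) = 25 (n(P) = 5**2 = 25)
-112919 + n(l(8)) = -112919 + 25 = -112894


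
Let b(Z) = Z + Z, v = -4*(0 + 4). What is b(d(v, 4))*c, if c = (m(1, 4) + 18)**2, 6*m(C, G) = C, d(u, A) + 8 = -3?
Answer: -130691/18 ≈ -7260.6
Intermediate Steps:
v = -16 (v = -4*4 = -16)
d(u, A) = -11 (d(u, A) = -8 - 3 = -11)
b(Z) = 2*Z
m(C, G) = C/6
c = 11881/36 (c = ((1/6)*1 + 18)**2 = (1/6 + 18)**2 = (109/6)**2 = 11881/36 ≈ 330.03)
b(d(v, 4))*c = (2*(-11))*(11881/36) = -22*11881/36 = -130691/18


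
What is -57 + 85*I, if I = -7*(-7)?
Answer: 4108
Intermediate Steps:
I = 49
-57 + 85*I = -57 + 85*49 = -57 + 4165 = 4108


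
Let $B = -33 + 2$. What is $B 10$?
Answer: $-310$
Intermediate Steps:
$B = -31$
$B 10 = \left(-31\right) 10 = -310$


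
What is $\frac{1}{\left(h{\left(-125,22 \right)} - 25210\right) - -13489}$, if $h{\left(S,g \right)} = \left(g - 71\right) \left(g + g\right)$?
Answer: $- \frac{1}{13877} \approx -7.2062 \cdot 10^{-5}$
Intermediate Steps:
$h{\left(S,g \right)} = 2 g \left(-71 + g\right)$ ($h{\left(S,g \right)} = \left(-71 + g\right) 2 g = 2 g \left(-71 + g\right)$)
$\frac{1}{\left(h{\left(-125,22 \right)} - 25210\right) - -13489} = \frac{1}{\left(2 \cdot 22 \left(-71 + 22\right) - 25210\right) - -13489} = \frac{1}{\left(2 \cdot 22 \left(-49\right) - 25210\right) + 13489} = \frac{1}{\left(-2156 - 25210\right) + 13489} = \frac{1}{-27366 + 13489} = \frac{1}{-13877} = - \frac{1}{13877}$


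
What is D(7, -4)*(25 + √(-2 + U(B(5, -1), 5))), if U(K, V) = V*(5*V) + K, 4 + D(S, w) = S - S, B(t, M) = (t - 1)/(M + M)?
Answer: -144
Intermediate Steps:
B(t, M) = (-1 + t)/(2*M) (B(t, M) = (-1 + t)/((2*M)) = (-1 + t)*(1/(2*M)) = (-1 + t)/(2*M))
D(S, w) = -4 (D(S, w) = -4 + (S - S) = -4 + 0 = -4)
U(K, V) = K + 5*V² (U(K, V) = 5*V² + K = K + 5*V²)
D(7, -4)*(25 + √(-2 + U(B(5, -1), 5))) = -4*(25 + √(-2 + ((½)*(-1 + 5)/(-1) + 5*5²))) = -4*(25 + √(-2 + ((½)*(-1)*4 + 5*25))) = -4*(25 + √(-2 + (-2 + 125))) = -4*(25 + √(-2 + 123)) = -4*(25 + √121) = -4*(25 + 11) = -4*36 = -144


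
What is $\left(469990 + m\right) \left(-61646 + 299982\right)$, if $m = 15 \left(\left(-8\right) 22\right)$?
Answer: $111386329600$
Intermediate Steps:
$m = -2640$ ($m = 15 \left(-176\right) = -2640$)
$\left(469990 + m\right) \left(-61646 + 299982\right) = \left(469990 - 2640\right) \left(-61646 + 299982\right) = 467350 \cdot 238336 = 111386329600$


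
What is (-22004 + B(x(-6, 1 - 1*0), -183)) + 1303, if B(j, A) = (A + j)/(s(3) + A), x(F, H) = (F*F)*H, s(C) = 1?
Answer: -538205/26 ≈ -20700.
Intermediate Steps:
x(F, H) = H*F**2 (x(F, H) = F**2*H = H*F**2)
B(j, A) = (A + j)/(1 + A)
(-22004 + B(x(-6, 1 - 1*0), -183)) + 1303 = (-22004 + (-183 + (1 - 1*0)*(-6)**2)/(1 - 183)) + 1303 = (-22004 + (-183 + (1 + 0)*36)/(-182)) + 1303 = (-22004 - (-183 + 1*36)/182) + 1303 = (-22004 - (-183 + 36)/182) + 1303 = (-22004 - 1/182*(-147)) + 1303 = (-22004 + 21/26) + 1303 = -572083/26 + 1303 = -538205/26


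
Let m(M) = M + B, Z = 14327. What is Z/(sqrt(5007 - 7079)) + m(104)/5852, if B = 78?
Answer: 13/418 - 14327*I*sqrt(518)/1036 ≈ 0.0311 - 314.75*I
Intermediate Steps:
m(M) = 78 + M (m(M) = M + 78 = 78 + M)
Z/(sqrt(5007 - 7079)) + m(104)/5852 = 14327/(sqrt(5007 - 7079)) + (78 + 104)/5852 = 14327/(sqrt(-2072)) + 182*(1/5852) = 14327/((2*I*sqrt(518))) + 13/418 = 14327*(-I*sqrt(518)/1036) + 13/418 = -14327*I*sqrt(518)/1036 + 13/418 = 13/418 - 14327*I*sqrt(518)/1036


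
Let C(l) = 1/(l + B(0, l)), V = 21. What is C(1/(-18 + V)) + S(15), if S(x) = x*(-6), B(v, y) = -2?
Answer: -453/5 ≈ -90.600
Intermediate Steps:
S(x) = -6*x
C(l) = 1/(-2 + l) (C(l) = 1/(l - 2) = 1/(-2 + l))
C(1/(-18 + V)) + S(15) = 1/(-2 + 1/(-18 + 21)) - 6*15 = 1/(-2 + 1/3) - 90 = 1/(-2 + ⅓) - 90 = 1/(-5/3) - 90 = -⅗ - 90 = -453/5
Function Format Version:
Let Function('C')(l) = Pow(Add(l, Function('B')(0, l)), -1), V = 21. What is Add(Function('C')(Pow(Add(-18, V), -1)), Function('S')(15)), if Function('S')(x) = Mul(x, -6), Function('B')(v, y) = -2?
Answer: Rational(-453, 5) ≈ -90.600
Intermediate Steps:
Function('S')(x) = Mul(-6, x)
Function('C')(l) = Pow(Add(-2, l), -1) (Function('C')(l) = Pow(Add(l, -2), -1) = Pow(Add(-2, l), -1))
Add(Function('C')(Pow(Add(-18, V), -1)), Function('S')(15)) = Add(Pow(Add(-2, Pow(Add(-18, 21), -1)), -1), Mul(-6, 15)) = Add(Pow(Add(-2, Pow(3, -1)), -1), -90) = Add(Pow(Add(-2, Rational(1, 3)), -1), -90) = Add(Pow(Rational(-5, 3), -1), -90) = Add(Rational(-3, 5), -90) = Rational(-453, 5)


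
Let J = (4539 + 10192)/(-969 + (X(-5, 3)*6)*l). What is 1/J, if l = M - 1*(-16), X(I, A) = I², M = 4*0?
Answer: 1431/14731 ≈ 0.097142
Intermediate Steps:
M = 0
l = 16 (l = 0 - 1*(-16) = 0 + 16 = 16)
J = 14731/1431 (J = (4539 + 10192)/(-969 + ((-5)²*6)*16) = 14731/(-969 + (25*6)*16) = 14731/(-969 + 150*16) = 14731/(-969 + 2400) = 14731/1431 ≈ 10.294)
1/J = 1/(14731/1431) = 1431/14731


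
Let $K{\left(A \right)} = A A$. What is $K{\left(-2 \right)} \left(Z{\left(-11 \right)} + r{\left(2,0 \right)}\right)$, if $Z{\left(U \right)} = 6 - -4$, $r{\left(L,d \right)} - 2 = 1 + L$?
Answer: $60$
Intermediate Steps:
$r{\left(L,d \right)} = 3 + L$ ($r{\left(L,d \right)} = 2 + \left(1 + L\right) = 3 + L$)
$Z{\left(U \right)} = 10$ ($Z{\left(U \right)} = 6 + 4 = 10$)
$K{\left(A \right)} = A^{2}$
$K{\left(-2 \right)} \left(Z{\left(-11 \right)} + r{\left(2,0 \right)}\right) = \left(-2\right)^{2} \left(10 + \left(3 + 2\right)\right) = 4 \left(10 + 5\right) = 4 \cdot 15 = 60$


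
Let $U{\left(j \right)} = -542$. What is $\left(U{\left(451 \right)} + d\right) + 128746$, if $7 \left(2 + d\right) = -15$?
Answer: $\frac{897399}{7} \approx 1.282 \cdot 10^{5}$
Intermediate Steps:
$d = - \frac{29}{7}$ ($d = -2 + \frac{1}{7} \left(-15\right) = -2 - \frac{15}{7} = - \frac{29}{7} \approx -4.1429$)
$\left(U{\left(451 \right)} + d\right) + 128746 = \left(-542 - \frac{29}{7}\right) + 128746 = - \frac{3823}{7} + 128746 = \frac{897399}{7}$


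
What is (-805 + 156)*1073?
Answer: -696377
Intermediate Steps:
(-805 + 156)*1073 = -649*1073 = -696377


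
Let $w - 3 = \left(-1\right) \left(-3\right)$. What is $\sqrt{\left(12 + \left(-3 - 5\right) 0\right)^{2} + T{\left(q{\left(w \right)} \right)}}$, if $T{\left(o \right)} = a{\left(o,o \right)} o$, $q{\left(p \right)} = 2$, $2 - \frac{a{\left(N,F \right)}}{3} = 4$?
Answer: $2 \sqrt{33} \approx 11.489$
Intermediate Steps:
$w = 6$ ($w = 3 - -3 = 3 + 3 = 6$)
$a{\left(N,F \right)} = -6$ ($a{\left(N,F \right)} = 6 - 12 = -6$)
$T{\left(o \right)} = - 6 o$
$\sqrt{\left(12 + \left(-3 - 5\right) 0\right)^{2} + T{\left(q{\left(w \right)} \right)}} = \sqrt{\left(12 + \left(-3 - 5\right) 0\right)^{2} - 12} = \sqrt{\left(12 - 0\right)^{2} - 12} = \sqrt{\left(12 + 0\right)^{2} - 12} = \sqrt{12^{2} - 12} = \sqrt{144 - 12} = \sqrt{132} = 2 \sqrt{33}$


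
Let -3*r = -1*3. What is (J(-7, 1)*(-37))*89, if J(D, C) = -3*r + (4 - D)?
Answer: -26344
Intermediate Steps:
r = 1 (r = -(-1)*3/3 = -⅓*(-3) = 1)
J(D, C) = 1 - D (J(D, C) = -3*1 + (4 - D) = -3 + (4 - D) = 1 - D)
(J(-7, 1)*(-37))*89 = ((1 - 1*(-7))*(-37))*89 = ((1 + 7)*(-37))*89 = (8*(-37))*89 = -296*89 = -26344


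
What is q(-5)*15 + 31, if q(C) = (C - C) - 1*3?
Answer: -14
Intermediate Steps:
q(C) = -3 (q(C) = 0 - 3 = -3)
q(-5)*15 + 31 = -3*15 + 31 = -45 + 31 = -14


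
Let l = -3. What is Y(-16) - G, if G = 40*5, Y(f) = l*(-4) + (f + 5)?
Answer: -199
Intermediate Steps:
Y(f) = 17 + f (Y(f) = -3*(-4) + (f + 5) = 12 + (5 + f) = 17 + f)
G = 200
Y(-16) - G = (17 - 16) - 1*200 = 1 - 200 = -199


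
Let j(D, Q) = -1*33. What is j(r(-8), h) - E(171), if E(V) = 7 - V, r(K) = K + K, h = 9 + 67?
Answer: 131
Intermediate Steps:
h = 76
r(K) = 2*K
j(D, Q) = -33
j(r(-8), h) - E(171) = -33 - (7 - 1*171) = -33 - (7 - 171) = -33 - 1*(-164) = -33 + 164 = 131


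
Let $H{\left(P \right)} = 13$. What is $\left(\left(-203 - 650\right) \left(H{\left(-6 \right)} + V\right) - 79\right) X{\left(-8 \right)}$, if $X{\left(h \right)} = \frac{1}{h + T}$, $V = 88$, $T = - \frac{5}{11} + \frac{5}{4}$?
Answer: $\frac{3794208}{317} \approx 11969.0$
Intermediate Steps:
$T = \frac{35}{44}$ ($T = \left(-5\right) \frac{1}{11} + 5 \cdot \frac{1}{4} = - \frac{5}{11} + \frac{5}{4} = \frac{35}{44} \approx 0.79545$)
$X{\left(h \right)} = \frac{1}{\frac{35}{44} + h}$ ($X{\left(h \right)} = \frac{1}{h + \frac{35}{44}} = \frac{1}{\frac{35}{44} + h}$)
$\left(\left(-203 - 650\right) \left(H{\left(-6 \right)} + V\right) - 79\right) X{\left(-8 \right)} = \left(\left(-203 - 650\right) \left(13 + 88\right) - 79\right) \frac{44}{35 + 44 \left(-8\right)} = \left(\left(-853\right) 101 - 79\right) \frac{44}{35 - 352} = \left(-86153 - 79\right) \frac{44}{-317} = - 86232 \cdot 44 \left(- \frac{1}{317}\right) = \left(-86232\right) \left(- \frac{44}{317}\right) = \frac{3794208}{317}$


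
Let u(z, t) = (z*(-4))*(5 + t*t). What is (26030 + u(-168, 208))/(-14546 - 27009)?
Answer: -29102798/41555 ≈ -700.34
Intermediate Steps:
u(z, t) = -4*z*(5 + t**2) (u(z, t) = (-4*z)*(5 + t**2) = -4*z*(5 + t**2))
(26030 + u(-168, 208))/(-14546 - 27009) = (26030 - 4*(-168)*(5 + 208**2))/(-14546 - 27009) = (26030 - 4*(-168)*(5 + 43264))/(-41555) = (26030 - 4*(-168)*43269)*(-1/41555) = (26030 + 29076768)*(-1/41555) = 29102798*(-1/41555) = -29102798/41555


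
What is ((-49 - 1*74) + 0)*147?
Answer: -18081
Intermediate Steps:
((-49 - 1*74) + 0)*147 = ((-49 - 74) + 0)*147 = (-123 + 0)*147 = -123*147 = -18081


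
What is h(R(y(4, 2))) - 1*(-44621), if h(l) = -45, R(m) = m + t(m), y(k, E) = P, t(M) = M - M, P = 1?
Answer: 44576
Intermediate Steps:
t(M) = 0
y(k, E) = 1
R(m) = m (R(m) = m + 0 = m)
h(R(y(4, 2))) - 1*(-44621) = -45 - 1*(-44621) = -45 + 44621 = 44576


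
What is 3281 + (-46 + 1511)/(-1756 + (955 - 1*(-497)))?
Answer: 995959/304 ≈ 3276.2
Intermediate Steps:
3281 + (-46 + 1511)/(-1756 + (955 - 1*(-497))) = 3281 + 1465/(-1756 + (955 + 497)) = 3281 + 1465/(-1756 + 1452) = 3281 + 1465/(-304) = 3281 + 1465*(-1/304) = 3281 - 1465/304 = 995959/304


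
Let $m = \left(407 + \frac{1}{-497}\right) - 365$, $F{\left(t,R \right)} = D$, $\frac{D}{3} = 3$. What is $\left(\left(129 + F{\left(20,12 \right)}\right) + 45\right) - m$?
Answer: $\frac{70078}{497} \approx 141.0$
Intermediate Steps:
$D = 9$ ($D = 3 \cdot 3 = 9$)
$F{\left(t,R \right)} = 9$
$m = \frac{20873}{497}$ ($m = \left(407 - \frac{1}{497}\right) - 365 = \frac{202278}{497} - 365 = \frac{20873}{497} \approx 41.998$)
$\left(\left(129 + F{\left(20,12 \right)}\right) + 45\right) - m = \left(\left(129 + 9\right) + 45\right) - \frac{20873}{497} = \left(138 + 45\right) - \frac{20873}{497} = 183 - \frac{20873}{497} = \frac{70078}{497}$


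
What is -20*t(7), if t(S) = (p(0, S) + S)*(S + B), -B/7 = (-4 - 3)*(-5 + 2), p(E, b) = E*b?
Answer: 19600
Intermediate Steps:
B = -147 (B = -7*(-4 - 3)*(-5 + 2) = -(-49)*(-3) = -7*21 = -147)
t(S) = S*(-147 + S) (t(S) = (0*S + S)*(S - 147) = (0 + S)*(-147 + S) = S*(-147 + S))
-20*t(7) = -140*(-147 + 7) = -140*(-140) = -20*(-980) = 19600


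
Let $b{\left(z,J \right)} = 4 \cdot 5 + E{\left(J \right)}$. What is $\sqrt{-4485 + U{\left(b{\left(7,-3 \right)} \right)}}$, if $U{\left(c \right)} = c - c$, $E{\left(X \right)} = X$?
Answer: $i \sqrt{4485} \approx 66.97 i$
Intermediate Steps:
$b{\left(z,J \right)} = 20 + J$ ($b{\left(z,J \right)} = 4 \cdot 5 + J = 20 + J$)
$U{\left(c \right)} = 0$
$\sqrt{-4485 + U{\left(b{\left(7,-3 \right)} \right)}} = \sqrt{-4485 + 0} = \sqrt{-4485} = i \sqrt{4485}$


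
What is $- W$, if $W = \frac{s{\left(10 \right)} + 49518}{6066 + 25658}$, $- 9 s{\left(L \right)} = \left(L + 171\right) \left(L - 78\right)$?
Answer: $- \frac{228985}{142758} \approx -1.604$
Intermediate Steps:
$s{\left(L \right)} = - \frac{\left(-78 + L\right) \left(171 + L\right)}{9}$ ($s{\left(L \right)} = - \frac{\left(L + 171\right) \left(L - 78\right)}{9} = - \frac{\left(171 + L\right) \left(-78 + L\right)}{9} = - \frac{\left(-78 + L\right) \left(171 + L\right)}{9}$)
$W = \frac{228985}{142758}$ ($W = \frac{\left(1482 - \frac{310}{3} - \frac{10^{2}}{9}\right) + 49518}{6066 + 25658} = \frac{\left(1482 - \frac{310}{3} - \frac{100}{9}\right) + 49518}{31724} = \left(\left(1482 - \frac{310}{3} - \frac{100}{9}\right) + 49518\right) \frac{1}{31724} = \left(\frac{12308}{9} + 49518\right) \frac{1}{31724} = \frac{457970}{9} \cdot \frac{1}{31724} = \frac{228985}{142758} \approx 1.604$)
$- W = \left(-1\right) \frac{228985}{142758} = - \frac{228985}{142758}$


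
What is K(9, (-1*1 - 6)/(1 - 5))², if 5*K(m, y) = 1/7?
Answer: 1/1225 ≈ 0.00081633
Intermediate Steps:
K(m, y) = 1/35 (K(m, y) = (⅕)/7 = (⅕)*(⅐) = 1/35)
K(9, (-1*1 - 6)/(1 - 5))² = (1/35)² = 1/1225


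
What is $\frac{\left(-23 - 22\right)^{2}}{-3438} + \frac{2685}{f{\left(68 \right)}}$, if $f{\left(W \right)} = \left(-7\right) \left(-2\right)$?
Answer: $\frac{255630}{1337} \approx 191.2$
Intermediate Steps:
$f{\left(W \right)} = 14$
$\frac{\left(-23 - 22\right)^{2}}{-3438} + \frac{2685}{f{\left(68 \right)}} = \frac{\left(-23 - 22\right)^{2}}{-3438} + \frac{2685}{14} = \left(-45\right)^{2} \left(- \frac{1}{3438}\right) + 2685 \cdot \frac{1}{14} = 2025 \left(- \frac{1}{3438}\right) + \frac{2685}{14} = - \frac{225}{382} + \frac{2685}{14} = \frac{255630}{1337}$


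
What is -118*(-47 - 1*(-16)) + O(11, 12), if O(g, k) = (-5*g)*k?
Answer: 2998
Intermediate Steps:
O(g, k) = -5*g*k
-118*(-47 - 1*(-16)) + O(11, 12) = -118*(-47 - 1*(-16)) - 5*11*12 = -118*(-47 + 16) - 660 = -118*(-31) - 660 = 3658 - 660 = 2998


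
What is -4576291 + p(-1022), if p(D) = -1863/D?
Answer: -4676967539/1022 ≈ -4.5763e+6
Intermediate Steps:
-4576291 + p(-1022) = -4576291 - 1863/(-1022) = -4576291 - 1863*(-1/1022) = -4576291 + 1863/1022 = -4676967539/1022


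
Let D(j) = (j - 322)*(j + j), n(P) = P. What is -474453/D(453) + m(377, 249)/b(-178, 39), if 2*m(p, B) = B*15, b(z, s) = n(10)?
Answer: 14460105/79124 ≈ 182.75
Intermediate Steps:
b(z, s) = 10
m(p, B) = 15*B/2 (m(p, B) = (B*15)/2 = (15*B)/2 = 15*B/2)
D(j) = 2*j*(-322 + j) (D(j) = (-322 + j)*(2*j) = 2*j*(-322 + j))
-474453/D(453) + m(377, 249)/b(-178, 39) = -474453*1/(906*(-322 + 453)) + ((15/2)*249)/10 = -474453/(2*453*131) + (3735/2)*(1/10) = -474453/118686 + 747/4 = -474453*1/118686 + 747/4 = -158151/39562 + 747/4 = 14460105/79124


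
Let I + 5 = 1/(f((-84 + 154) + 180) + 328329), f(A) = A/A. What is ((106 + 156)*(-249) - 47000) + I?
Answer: -36852744189/328330 ≈ -1.1224e+5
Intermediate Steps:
f(A) = 1
I = -1641649/328330 (I = -5 + 1/(1 + 328329) = -5 + 1/328330 = -1641649/328330 ≈ -5.0000)
((106 + 156)*(-249) - 47000) + I = ((106 + 156)*(-249) - 47000) - 1641649/328330 = (262*(-249) - 47000) - 1641649/328330 = (-65238 - 47000) - 1641649/328330 = -112238 - 1641649/328330 = -36852744189/328330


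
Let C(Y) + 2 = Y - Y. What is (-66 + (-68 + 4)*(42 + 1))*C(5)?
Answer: 5636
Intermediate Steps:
C(Y) = -2 (C(Y) = -2 + (Y - Y) = -2 + 0 = -2)
(-66 + (-68 + 4)*(42 + 1))*C(5) = (-66 + (-68 + 4)*(42 + 1))*(-2) = (-66 - 64*43)*(-2) = (-66 - 2752)*(-2) = -2818*(-2) = 5636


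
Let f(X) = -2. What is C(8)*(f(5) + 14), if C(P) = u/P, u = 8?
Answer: 12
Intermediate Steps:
C(P) = 8/P
C(8)*(f(5) + 14) = (8/8)*(-2 + 14) = (8*(⅛))*12 = 1*12 = 12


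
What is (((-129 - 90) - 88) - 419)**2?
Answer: 527076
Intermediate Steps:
(((-129 - 90) - 88) - 419)**2 = ((-219 - 88) - 419)**2 = (-307 - 419)**2 = (-726)**2 = 527076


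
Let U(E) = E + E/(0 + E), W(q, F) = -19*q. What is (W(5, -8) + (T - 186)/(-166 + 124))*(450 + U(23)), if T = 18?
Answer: -43134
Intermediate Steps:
U(E) = 1 + E (U(E) = E + E/E = E + 1 = 1 + E)
(W(5, -8) + (T - 186)/(-166 + 124))*(450 + U(23)) = (-19*5 + (18 - 186)/(-166 + 124))*(450 + (1 + 23)) = (-95 - 168/(-42))*(450 + 24) = (-95 - 168*(-1/42))*474 = (-95 + 4)*474 = -91*474 = -43134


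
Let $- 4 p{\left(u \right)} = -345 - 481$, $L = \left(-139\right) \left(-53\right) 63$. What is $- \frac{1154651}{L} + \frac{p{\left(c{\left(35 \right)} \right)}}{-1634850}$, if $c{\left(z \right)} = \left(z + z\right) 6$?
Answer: $- \frac{59929429471}{24087879900} \approx -2.4879$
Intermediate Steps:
$c{\left(z \right)} = 12 z$ ($c{\left(z \right)} = 2 z 6 = 12 z$)
$L = 464121$ ($L = 7367 \cdot 63 = 464121$)
$p{\left(u \right)} = \frac{413}{2}$ ($p{\left(u \right)} = - \frac{-345 - 481}{4} = \left(- \frac{1}{4}\right) \left(-826\right) = \frac{413}{2}$)
$- \frac{1154651}{L} + \frac{p{\left(c{\left(35 \right)} \right)}}{-1634850} = - \frac{1154651}{464121} + \frac{413}{2 \left(-1634850\right)} = \left(-1154651\right) \frac{1}{464121} + \frac{413}{2} \left(- \frac{1}{1634850}\right) = - \frac{1154651}{464121} - \frac{59}{467100} = - \frac{59929429471}{24087879900}$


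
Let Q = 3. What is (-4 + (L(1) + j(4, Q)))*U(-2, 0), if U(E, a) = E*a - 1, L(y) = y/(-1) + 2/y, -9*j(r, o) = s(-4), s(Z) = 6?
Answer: 11/3 ≈ 3.6667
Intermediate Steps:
j(r, o) = -2/3 (j(r, o) = -1/9*6 = -2/3)
L(y) = -y + 2/y (L(y) = y*(-1) + 2/y = -y + 2/y)
U(E, a) = -1 + E*a
(-4 + (L(1) + j(4, Q)))*U(-2, 0) = (-4 + ((-1*1 + 2/1) - 2/3))*(-1 - 2*0) = (-4 + ((-1 + 2*1) - 2/3))*(-1 + 0) = (-4 + ((-1 + 2) - 2/3))*(-1) = (-4 + (1 - 2/3))*(-1) = (-4 + 1/3)*(-1) = -11/3*(-1) = 11/3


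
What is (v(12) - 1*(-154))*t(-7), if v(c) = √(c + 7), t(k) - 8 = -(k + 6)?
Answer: 1386 + 9*√19 ≈ 1425.2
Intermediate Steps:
t(k) = 2 - k (t(k) = 8 - (k + 6) = 8 - (6 + k) = 8 + (-6 - k) = 2 - k)
v(c) = √(7 + c)
(v(12) - 1*(-154))*t(-7) = (√(7 + 12) - 1*(-154))*(2 - 1*(-7)) = (√19 + 154)*(2 + 7) = (154 + √19)*9 = 1386 + 9*√19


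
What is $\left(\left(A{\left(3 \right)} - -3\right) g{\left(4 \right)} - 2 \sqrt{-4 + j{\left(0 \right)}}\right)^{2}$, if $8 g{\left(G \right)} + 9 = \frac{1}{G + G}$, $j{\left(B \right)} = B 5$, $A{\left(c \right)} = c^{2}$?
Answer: $\frac{41273}{256} + \frac{213 i}{2} \approx 161.22 + 106.5 i$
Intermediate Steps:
$j{\left(B \right)} = 5 B$
$g{\left(G \right)} = - \frac{9}{8} + \frac{1}{16 G}$ ($g{\left(G \right)} = - \frac{9}{8} + \frac{1}{8 \left(G + G\right)} = - \frac{9}{8} + \frac{1}{8 \cdot 2 G} = - \frac{9}{8} + \frac{\frac{1}{2} \frac{1}{G}}{8} = - \frac{9}{8} + \frac{1}{16 G}$)
$\left(\left(A{\left(3 \right)} - -3\right) g{\left(4 \right)} - 2 \sqrt{-4 + j{\left(0 \right)}}\right)^{2} = \left(\left(3^{2} - -3\right) \frac{1 - 72}{16 \cdot 4} - 2 \sqrt{-4 + 5 \cdot 0}\right)^{2} = \left(\left(9 + 3\right) \frac{1}{16} \cdot \frac{1}{4} \left(1 - 72\right) - 2 \sqrt{-4 + 0}\right)^{2} = \left(12 \cdot \frac{1}{16} \cdot \frac{1}{4} \left(-71\right) - 2 \sqrt{-4}\right)^{2} = \left(12 \left(- \frac{71}{64}\right) - 2 \cdot 2 i\right)^{2} = \left(- \frac{213}{16} - 4 i\right)^{2}$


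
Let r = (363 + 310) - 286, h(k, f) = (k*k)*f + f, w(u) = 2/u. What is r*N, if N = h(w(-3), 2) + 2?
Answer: 1892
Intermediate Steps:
h(k, f) = f + f*k**2 (h(k, f) = k**2*f + f = f*k**2 + f = f + f*k**2)
r = 387 (r = 673 - 286 = 387)
N = 44/9 (N = 2*(1 + (2/(-3))**2) + 2 = 2*(1 + (2*(-1/3))**2) + 2 = 2*(1 + (-2/3)**2) + 2 = 2*(1 + 4/9) + 2 = 2*(13/9) + 2 = 26/9 + 2 = 44/9 ≈ 4.8889)
r*N = 387*(44/9) = 1892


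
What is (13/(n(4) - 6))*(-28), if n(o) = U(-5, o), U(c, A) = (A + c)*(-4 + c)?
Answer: -364/3 ≈ -121.33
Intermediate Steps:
U(c, A) = (-4 + c)*(A + c)
n(o) = 45 - 9*o (n(o) = (-5)**2 - 4*o - 4*(-5) + o*(-5) = 25 - 4*o + 20 - 5*o = 45 - 9*o)
(13/(n(4) - 6))*(-28) = (13/((45 - 9*4) - 6))*(-28) = (13/((45 - 36) - 6))*(-28) = (13/(9 - 6))*(-28) = (13/3)*(-28) = -364/3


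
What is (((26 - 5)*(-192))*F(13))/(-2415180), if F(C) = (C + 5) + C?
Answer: 10416/201265 ≈ 0.051753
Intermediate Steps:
F(C) = 5 + 2*C (F(C) = (5 + C) + C = 5 + 2*C)
(((26 - 5)*(-192))*F(13))/(-2415180) = (((26 - 5)*(-192))*(5 + 2*13))/(-2415180) = ((21*(-192))*(5 + 26))*(-1/2415180) = -4032*31*(-1/2415180) = -124992*(-1/2415180) = 10416/201265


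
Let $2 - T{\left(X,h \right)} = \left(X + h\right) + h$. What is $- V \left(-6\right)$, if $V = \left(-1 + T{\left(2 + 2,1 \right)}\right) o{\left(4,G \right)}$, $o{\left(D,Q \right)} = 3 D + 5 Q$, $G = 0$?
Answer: $-360$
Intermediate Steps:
$T{\left(X,h \right)} = 2 - X - 2 h$ ($T{\left(X,h \right)} = 2 - \left(\left(X + h\right) + h\right) = 2 - \left(X + 2 h\right) = 2 - X - 2 h$)
$V = -60$ ($V = \left(-1 - 4\right) \left(3 \cdot 4 + 5 \cdot 0\right) = \left(-1 - 4\right) \left(12 + 0\right) = \left(-1 - 4\right) 12 = \left(-5\right) 12 = -60$)
$- V \left(-6\right) = \left(-1\right) \left(-60\right) \left(-6\right) = 60 \left(-6\right) = -360$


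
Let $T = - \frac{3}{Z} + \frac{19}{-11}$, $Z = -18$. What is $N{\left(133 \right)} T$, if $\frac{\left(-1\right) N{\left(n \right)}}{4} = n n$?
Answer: $\frac{3643934}{33} \approx 1.1042 \cdot 10^{5}$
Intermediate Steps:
$T = - \frac{103}{66}$ ($T = - \frac{3}{-18} + \frac{19}{-11} = \left(-3\right) \left(- \frac{1}{18}\right) + 19 \left(- \frac{1}{11}\right) = \frac{1}{6} - \frac{19}{11} = - \frac{103}{66} \approx -1.5606$)
$N{\left(n \right)} = - 4 n^{2}$ ($N{\left(n \right)} = - 4 n n = - 4 n^{2}$)
$N{\left(133 \right)} T = - 4 \cdot 133^{2} \left(- \frac{103}{66}\right) = \left(-4\right) 17689 \left(- \frac{103}{66}\right) = \left(-70756\right) \left(- \frac{103}{66}\right) = \frac{3643934}{33}$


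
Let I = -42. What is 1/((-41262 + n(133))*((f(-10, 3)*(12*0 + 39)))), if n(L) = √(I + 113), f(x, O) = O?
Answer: -1058/5107657719 - √71/199198651041 ≈ -2.0718e-7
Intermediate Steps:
n(L) = √71 (n(L) = √(-42 + 113) = √71)
1/((-41262 + n(133))*((f(-10, 3)*(12*0 + 39)))) = 1/((-41262 + √71)*((3*(12*0 + 39)))) = 1/((-41262 + √71)*((3*(0 + 39)))) = 1/((-41262 + √71)*((3*39))) = 1/(-41262 + √71*117) = (1/117)/(-41262 + √71) = 1/(117*(-41262 + √71))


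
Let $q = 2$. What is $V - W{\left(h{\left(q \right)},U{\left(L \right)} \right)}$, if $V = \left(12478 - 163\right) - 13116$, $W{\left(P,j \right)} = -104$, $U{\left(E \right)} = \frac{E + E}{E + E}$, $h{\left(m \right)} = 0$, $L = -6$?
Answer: $-697$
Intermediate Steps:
$U{\left(E \right)} = 1$ ($U{\left(E \right)} = \frac{2 E}{2 E} = 2 E \frac{1}{2 E} = 1$)
$V = -801$ ($V = 12315 - 13116 = -801$)
$V - W{\left(h{\left(q \right)},U{\left(L \right)} \right)} = -801 - -104 = -801 + 104 = -697$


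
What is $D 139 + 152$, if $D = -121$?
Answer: $-16667$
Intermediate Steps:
$D 139 + 152 = \left(-121\right) 139 + 152 = -16819 + 152 = -16667$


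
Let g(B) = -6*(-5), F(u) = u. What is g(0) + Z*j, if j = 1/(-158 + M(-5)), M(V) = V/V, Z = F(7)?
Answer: 4703/157 ≈ 29.955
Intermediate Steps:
Z = 7
g(B) = 30 (g(B) = -1*(-30) = 30)
M(V) = 1
j = -1/157 (j = 1/(-158 + 1) = 1/(-157) = -1/157 ≈ -0.0063694)
g(0) + Z*j = 30 + 7*(-1/157) = 30 - 7/157 = 4703/157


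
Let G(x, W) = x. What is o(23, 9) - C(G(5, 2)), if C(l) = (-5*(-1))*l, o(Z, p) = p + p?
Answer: -7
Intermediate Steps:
o(Z, p) = 2*p
C(l) = 5*l
o(23, 9) - C(G(5, 2)) = 2*9 - 5*5 = 18 - 1*25 = 18 - 25 = -7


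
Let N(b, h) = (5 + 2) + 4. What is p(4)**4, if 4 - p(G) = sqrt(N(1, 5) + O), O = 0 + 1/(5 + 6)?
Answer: (44 - sqrt(1342))**4/14641 ≈ 0.20115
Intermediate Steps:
O = 1/11 (O = 0 + 1/11 = 1/11 ≈ 0.090909)
N(b, h) = 11 (N(b, h) = 7 + 4 = 11)
p(G) = 4 - sqrt(1342)/11 (p(G) = 4 - sqrt(11 + 1/11) = 4 - sqrt(122/11) = 4 - sqrt(1342)/11)
p(4)**4 = (4 - sqrt(1342)/11)**4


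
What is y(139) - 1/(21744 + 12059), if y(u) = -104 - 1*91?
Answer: -6591586/33803 ≈ -195.00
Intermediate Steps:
y(u) = -195 (y(u) = -104 - 91 = -195)
y(139) - 1/(21744 + 12059) = -195 - 1/(21744 + 12059) = -195 - 1/33803 = -6591586/33803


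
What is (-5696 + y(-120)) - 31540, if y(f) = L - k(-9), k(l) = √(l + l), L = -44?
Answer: -37280 - 3*I*√2 ≈ -37280.0 - 4.2426*I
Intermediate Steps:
k(l) = √2*√l (k(l) = √(2*l) = √2*√l)
y(f) = -44 - 3*I*√2 (y(f) = -44 - √2*√(-9) = -44 - √2*3*I = -44 - 3*I*√2)
(-5696 + y(-120)) - 31540 = (-5696 + (-44 - 3*I*√2)) - 31540 = (-5740 - 3*I*√2) - 31540 = -37280 - 3*I*√2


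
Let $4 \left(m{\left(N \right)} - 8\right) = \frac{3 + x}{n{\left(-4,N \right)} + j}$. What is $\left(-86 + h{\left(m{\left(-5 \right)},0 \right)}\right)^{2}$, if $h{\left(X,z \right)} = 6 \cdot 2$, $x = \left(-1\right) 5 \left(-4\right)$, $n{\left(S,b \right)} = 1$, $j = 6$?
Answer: $5476$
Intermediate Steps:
$x = 20$ ($x = \left(-5\right) \left(-4\right) = 20$)
$m{\left(N \right)} = \frac{247}{28}$ ($m{\left(N \right)} = 8 + \frac{\left(3 + 20\right) \frac{1}{1 + 6}}{4} = 8 + \frac{23 \cdot \frac{1}{7}}{4} = 8 + \frac{1}{4} \cdot \frac{23}{7} = 8 + \frac{23}{28} = \frac{247}{28}$)
$h{\left(X,z \right)} = 12$
$\left(-86 + h{\left(m{\left(-5 \right)},0 \right)}\right)^{2} = \left(-86 + 12\right)^{2} = \left(-74\right)^{2} = 5476$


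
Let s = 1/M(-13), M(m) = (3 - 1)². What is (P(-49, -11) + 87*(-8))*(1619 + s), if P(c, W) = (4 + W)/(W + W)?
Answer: -99130485/88 ≈ -1.1265e+6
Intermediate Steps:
P(c, W) = (4 + W)/(2*W) (P(c, W) = (4 + W)/((2*W)) = (4 + W)*(1/(2*W)) = (4 + W)/(2*W))
M(m) = 4 (M(m) = 2² = 4)
s = ¼ (s = 1/4 = ¼ ≈ 0.25000)
(P(-49, -11) + 87*(-8))*(1619 + s) = ((½)*(4 - 11)/(-11) + 87*(-8))*(1619 + ¼) = ((½)*(-1/11)*(-7) - 696)*(6477/4) = (7/22 - 696)*(6477/4) = -15305/22*6477/4 = -99130485/88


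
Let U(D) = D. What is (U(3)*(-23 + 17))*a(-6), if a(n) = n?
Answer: 108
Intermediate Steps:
(U(3)*(-23 + 17))*a(-6) = (3*(-23 + 17))*(-6) = (3*(-6))*(-6) = -18*(-6) = 108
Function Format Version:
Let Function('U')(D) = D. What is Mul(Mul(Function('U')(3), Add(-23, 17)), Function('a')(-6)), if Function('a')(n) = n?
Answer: 108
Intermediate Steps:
Mul(Mul(Function('U')(3), Add(-23, 17)), Function('a')(-6)) = Mul(Mul(3, Add(-23, 17)), -6) = Mul(Mul(3, -6), -6) = Mul(-18, -6) = 108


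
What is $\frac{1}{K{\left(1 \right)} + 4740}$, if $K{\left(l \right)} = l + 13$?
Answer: $\frac{1}{4754} \approx 0.00021035$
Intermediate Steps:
$K{\left(l \right)} = 13 + l$
$\frac{1}{K{\left(1 \right)} + 4740} = \frac{1}{\left(13 + 1\right) + 4740} = \frac{1}{14 + 4740} = \frac{1}{4754}$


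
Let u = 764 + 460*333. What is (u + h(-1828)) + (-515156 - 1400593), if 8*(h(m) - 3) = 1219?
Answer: -14093197/8 ≈ -1.7617e+6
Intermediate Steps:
h(m) = 1243/8 (h(m) = 3 + (⅛)*1219 = 3 + 1219/8 = 1243/8)
u = 153944 (u = 764 + 153180 = 153944)
(u + h(-1828)) + (-515156 - 1400593) = (153944 + 1243/8) + (-515156 - 1400593) = 1232795/8 - 1915749 = -14093197/8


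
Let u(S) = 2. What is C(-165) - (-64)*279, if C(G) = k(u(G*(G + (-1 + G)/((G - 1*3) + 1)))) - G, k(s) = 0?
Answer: 18021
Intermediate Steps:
C(G) = -G (C(G) = 0 - G = -G)
C(-165) - (-64)*279 = -1*(-165) - (-64)*279 = 165 - 1*(-17856) = 165 + 17856 = 18021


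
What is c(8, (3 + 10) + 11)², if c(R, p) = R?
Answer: 64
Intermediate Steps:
c(8, (3 + 10) + 11)² = 8² = 64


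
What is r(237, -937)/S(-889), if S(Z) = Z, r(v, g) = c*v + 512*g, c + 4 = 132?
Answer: 449408/889 ≈ 505.52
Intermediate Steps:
c = 128 (c = -4 + 132 = 128)
r(v, g) = 128*v + 512*g
r(237, -937)/S(-889) = (128*237 + 512*(-937))/(-889) = (30336 - 479744)*(-1/889) = -449408*(-1/889) = 449408/889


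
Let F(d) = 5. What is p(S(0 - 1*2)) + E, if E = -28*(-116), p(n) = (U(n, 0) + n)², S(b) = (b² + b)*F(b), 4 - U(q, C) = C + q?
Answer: 3264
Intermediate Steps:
U(q, C) = 4 - C - q (U(q, C) = 4 - (C + q) = 4 + (-C - q) = 4 - C - q)
S(b) = 5*b + 5*b² (S(b) = (b² + b)*5 = (b + b²)*5 = 5*b + 5*b²)
p(n) = 16 (p(n) = ((4 - 1*0 - n) + n)² = ((4 + 0 - n) + n)² = ((4 - n) + n)² = 4² = 16)
E = 3248
p(S(0 - 1*2)) + E = 16 + 3248 = 3264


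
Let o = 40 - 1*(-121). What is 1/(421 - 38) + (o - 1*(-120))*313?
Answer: 33686000/383 ≈ 87953.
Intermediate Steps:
o = 161 (o = 40 + 121 = 161)
1/(421 - 38) + (o - 1*(-120))*313 = 1/(421 - 38) + (161 - 1*(-120))*313 = 1/383 + (161 + 120)*313 = 1/383 + 281*313 = 1/383 + 87953 = 33686000/383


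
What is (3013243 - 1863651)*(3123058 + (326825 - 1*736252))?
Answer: 3119568488552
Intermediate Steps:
(3013243 - 1863651)*(3123058 + (326825 - 1*736252)) = 1149592*(3123058 + (326825 - 736252)) = 1149592*(3123058 - 409427) = 1149592*2713631 = 3119568488552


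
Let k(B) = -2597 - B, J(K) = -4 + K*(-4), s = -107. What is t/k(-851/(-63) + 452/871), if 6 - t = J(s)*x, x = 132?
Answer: 1535401413/71637439 ≈ 21.433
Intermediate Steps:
J(K) = -4 - 4*K
t = -55962 (t = 6 - (-4 - 4*(-107))*132 = 6 - (-4 + 428)*132 = 6 - 424*132 = 6 - 1*55968 = 6 - 55968 = -55962)
t/k(-851/(-63) + 452/871) = -55962/(-2597 - (-851/(-63) + 452/871)) = -55962/(-2597 - (-851*(-1/63) + 452*(1/871))) = -55962/(-2597 - (851/63 + 452/871)) = -55962/(-2597 - 1*769697/54873) = -55962/(-2597 - 769697/54873) = -55962/(-143274878/54873) = -55962*(-54873/143274878) = 1535401413/71637439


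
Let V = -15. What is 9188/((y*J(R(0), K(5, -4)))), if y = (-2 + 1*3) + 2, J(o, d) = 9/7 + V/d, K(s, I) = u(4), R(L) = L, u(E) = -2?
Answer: 128632/369 ≈ 348.60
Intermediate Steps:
K(s, I) = -2
J(o, d) = 9/7 - 15/d
y = 3 (y = (-2 + 3) + 2 = 1 + 2 = 3)
9188/((y*J(R(0), K(5, -4)))) = 9188/((3*(9/7 - 15/(-2)))) = 9188/((3*(9/7 - 15*(-½)))) = 9188/((3*(9/7 + 15/2))) = 9188/((3*(123/14))) = 9188/(369/14) = 9188*(14/369) = 128632/369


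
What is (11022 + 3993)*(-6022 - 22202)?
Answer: -423783360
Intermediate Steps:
(11022 + 3993)*(-6022 - 22202) = 15015*(-28224) = -423783360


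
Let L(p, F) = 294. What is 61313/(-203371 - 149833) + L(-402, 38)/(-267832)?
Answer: -1032839087/5912458358 ≈ -0.17469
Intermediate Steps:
61313/(-203371 - 149833) + L(-402, 38)/(-267832) = 61313/(-203371 - 149833) + 294/(-267832) = 61313/(-353204) + 294*(-1/267832) = 61313*(-1/353204) - 147/133916 = -61313/353204 - 147/133916 = -1032839087/5912458358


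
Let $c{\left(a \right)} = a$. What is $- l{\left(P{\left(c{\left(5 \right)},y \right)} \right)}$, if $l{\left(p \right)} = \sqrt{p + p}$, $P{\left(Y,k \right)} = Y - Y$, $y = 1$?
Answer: $0$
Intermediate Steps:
$P{\left(Y,k \right)} = 0$
$l{\left(p \right)} = \sqrt{2} \sqrt{p}$ ($l{\left(p \right)} = \sqrt{2 p} = \sqrt{2} \sqrt{p}$)
$- l{\left(P{\left(c{\left(5 \right)},y \right)} \right)} = - \sqrt{2} \sqrt{0} = - \sqrt{2} \cdot 0 = \left(-1\right) 0 = 0$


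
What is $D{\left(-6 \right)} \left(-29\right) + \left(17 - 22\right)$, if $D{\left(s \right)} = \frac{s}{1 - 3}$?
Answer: $-92$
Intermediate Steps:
$D{\left(s \right)} = - \frac{s}{2}$ ($D{\left(s \right)} = \frac{s}{-2} = s \left(- \frac{1}{2}\right) = - \frac{s}{2}$)
$D{\left(-6 \right)} \left(-29\right) + \left(17 - 22\right) = \left(- \frac{1}{2}\right) \left(-6\right) \left(-29\right) + \left(17 - 22\right) = 3 \left(-29\right) - 5 = -87 - 5 = -92$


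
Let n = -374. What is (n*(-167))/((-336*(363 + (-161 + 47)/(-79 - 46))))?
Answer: -3903625/7642152 ≈ -0.51080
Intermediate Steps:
(n*(-167))/((-336*(363 + (-161 + 47)/(-79 - 46)))) = (-374*(-167))/((-336*(363 + (-161 + 47)/(-79 - 46)))) = 62458/((-336*(363 - 114/(-125)))) = 62458/((-336*(363 - 114*(-1/125)))) = 62458/((-336*(363 + 114/125))) = 62458/((-336*45489/125)) = 62458/(-15284304/125) = 62458*(-125/15284304) = -3903625/7642152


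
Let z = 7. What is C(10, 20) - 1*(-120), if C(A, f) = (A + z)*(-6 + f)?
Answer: 358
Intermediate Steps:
C(A, f) = (-6 + f)*(7 + A) (C(A, f) = (A + 7)*(-6 + f) = (7 + A)*(-6 + f) = (-6 + f)*(7 + A))
C(10, 20) - 1*(-120) = (-42 - 6*10 + 7*20 + 10*20) - 1*(-120) = (-42 - 60 + 140 + 200) + 120 = 238 + 120 = 358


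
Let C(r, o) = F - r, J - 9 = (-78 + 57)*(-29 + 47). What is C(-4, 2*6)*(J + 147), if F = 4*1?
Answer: -1776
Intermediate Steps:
J = -369 (J = 9 + (-78 + 57)*(-29 + 47) = 9 - 21*18 = 9 - 378 = -369)
F = 4
C(r, o) = 4 - r
C(-4, 2*6)*(J + 147) = (4 - 1*(-4))*(-369 + 147) = (4 + 4)*(-222) = 8*(-222) = -1776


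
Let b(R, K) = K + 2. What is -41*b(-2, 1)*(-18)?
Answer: 2214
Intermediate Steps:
b(R, K) = 2 + K
-41*b(-2, 1)*(-18) = -41*(2 + 1)*(-18) = -41*3*(-18) = -123*(-18) = 2214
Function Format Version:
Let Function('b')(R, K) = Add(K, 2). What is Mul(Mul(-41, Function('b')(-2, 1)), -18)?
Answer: 2214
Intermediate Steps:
Function('b')(R, K) = Add(2, K)
Mul(Mul(-41, Function('b')(-2, 1)), -18) = Mul(Mul(-41, Add(2, 1)), -18) = Mul(Mul(-41, 3), -18) = Mul(-123, -18) = 2214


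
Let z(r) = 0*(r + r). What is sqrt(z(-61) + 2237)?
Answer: sqrt(2237) ≈ 47.297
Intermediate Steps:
z(r) = 0 (z(r) = 0*(2*r) = 0)
sqrt(z(-61) + 2237) = sqrt(0 + 2237) = sqrt(2237)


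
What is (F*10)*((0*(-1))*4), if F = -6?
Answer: 0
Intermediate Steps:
(F*10)*((0*(-1))*4) = (-6*10)*((0*(-1))*4) = -0*4 = -60*0 = 0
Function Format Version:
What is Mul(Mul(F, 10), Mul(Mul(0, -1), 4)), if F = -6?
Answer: 0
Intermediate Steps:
Mul(Mul(F, 10), Mul(Mul(0, -1), 4)) = Mul(Mul(-6, 10), Mul(Mul(0, -1), 4)) = Mul(-60, Mul(0, 4)) = Mul(-60, 0) = 0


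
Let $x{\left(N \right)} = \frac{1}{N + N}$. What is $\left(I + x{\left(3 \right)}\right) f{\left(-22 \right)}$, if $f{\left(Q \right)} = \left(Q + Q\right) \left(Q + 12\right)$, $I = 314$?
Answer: $\frac{414700}{3} \approx 1.3823 \cdot 10^{5}$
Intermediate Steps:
$f{\left(Q \right)} = 2 Q \left(12 + Q\right)$
$x{\left(N \right)} = \frac{1}{2 N}$
$\left(I + x{\left(3 \right)}\right) f{\left(-22 \right)} = \left(314 + \frac{1}{2 \cdot 3}\right) 2 \left(-22\right) \left(12 - 22\right) = \left(314 + \frac{1}{2} \cdot \frac{1}{3}\right) 2 \left(-22\right) \left(-10\right) = \left(314 + \frac{1}{6}\right) 440 = \frac{1885}{6} \cdot 440 = \frac{414700}{3}$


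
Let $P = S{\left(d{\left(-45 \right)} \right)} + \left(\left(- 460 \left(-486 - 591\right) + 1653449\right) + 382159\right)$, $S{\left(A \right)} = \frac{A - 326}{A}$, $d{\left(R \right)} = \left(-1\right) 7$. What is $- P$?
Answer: $- \frac{17717529}{7} \approx -2.5311 \cdot 10^{6}$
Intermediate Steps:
$d{\left(R \right)} = -7$
$S{\left(A \right)} = \frac{-326 + A}{A}$ ($S{\left(A \right)} = \frac{A - 326}{A} = \frac{-326 + A}{A}$)
$P = \frac{17717529}{7}$ ($P = \frac{-326 - 7}{-7} + \left(\left(- 460 \left(-486 - 591\right) + 1653449\right) + 382159\right) = \left(- \frac{1}{7}\right) \left(-333\right) + \left(\left(\left(-460\right) \left(-1077\right) + 1653449\right) + 382159\right) = \frac{333}{7} + \left(\left(495420 + 1653449\right) + 382159\right) = \frac{333}{7} + \left(2148869 + 382159\right) = \frac{333}{7} + 2531028 = \frac{17717529}{7} \approx 2.5311 \cdot 10^{6}$)
$- P = \left(-1\right) \frac{17717529}{7} = - \frac{17717529}{7}$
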